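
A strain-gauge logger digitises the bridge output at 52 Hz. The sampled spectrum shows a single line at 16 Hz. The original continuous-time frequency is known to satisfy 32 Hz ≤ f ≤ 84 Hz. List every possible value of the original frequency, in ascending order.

36 Hz, 68 Hz

Frequencies that alias to 16 Hz are k·fs ± 16 Hz for integer k ≥ 0.
k=0: 16 Hz.
k=1: 36 Hz, 68 Hz.
k=2: 88 Hz, 120 Hz.
Within [32 Hz, 84 Hz]: 36 Hz, 68 Hz.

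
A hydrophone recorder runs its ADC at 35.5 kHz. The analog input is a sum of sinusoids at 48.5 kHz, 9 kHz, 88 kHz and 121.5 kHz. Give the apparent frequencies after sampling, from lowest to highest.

9 kHz, 13 kHz, 15 kHz, 17 kHz

fs/2 = 17.75 kHz.
48.5 kHz mod fs = 13 kHz.
13 kHz ≤ fs/2 = 17.75 kHz, appears at 13 kHz.
9 kHz ≤ fs/2 = 17.75 kHz, passes unchanged.
88 kHz mod fs = 17 kHz.
17 kHz ≤ fs/2 = 17.75 kHz, appears at 17 kHz.
121.5 kHz mod fs = 15 kHz.
15 kHz ≤ fs/2 = 17.75 kHz, appears at 15 kHz.
Distinct values: {9 kHz, 13 kHz, 15 kHz, 17 kHz}.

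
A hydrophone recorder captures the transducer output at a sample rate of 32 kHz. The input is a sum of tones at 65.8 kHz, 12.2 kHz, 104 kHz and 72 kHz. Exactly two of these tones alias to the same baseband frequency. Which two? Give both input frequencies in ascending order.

72 kHz, 104 kHz

fs/2 = 16 kHz.
65.8 kHz mod fs = 1.8 kHz.
1.8 kHz ≤ fs/2 = 16 kHz, appears at 1.8 kHz.
12.2 kHz ≤ fs/2 = 16 kHz, passes unchanged.
104 kHz mod fs = 8 kHz.
8 kHz ≤ fs/2 = 16 kHz, appears at 8 kHz.
72 kHz mod fs = 8 kHz.
8 kHz ≤ fs/2 = 16 kHz, appears at 8 kHz.
72 kHz and 104 kHz both map to 8 kHz.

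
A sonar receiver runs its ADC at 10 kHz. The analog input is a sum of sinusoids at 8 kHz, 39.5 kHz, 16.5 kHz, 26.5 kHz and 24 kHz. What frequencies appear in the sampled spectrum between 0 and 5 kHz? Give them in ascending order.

0.5 kHz, 2 kHz, 3.5 kHz, 4 kHz

fs/2 = 5 kHz.
8 kHz > fs/2 = 5 kHz, folds to fs − 8 kHz = 2 kHz.
39.5 kHz mod fs = 9.5 kHz.
9.5 kHz > fs/2 = 5 kHz, folds to fs − 9.5 kHz = 0.5 kHz.
16.5 kHz mod fs = 6.5 kHz.
6.5 kHz > fs/2 = 5 kHz, folds to fs − 6.5 kHz = 3.5 kHz.
26.5 kHz mod fs = 6.5 kHz.
6.5 kHz > fs/2 = 5 kHz, folds to fs − 6.5 kHz = 3.5 kHz.
24 kHz mod fs = 4 kHz.
4 kHz ≤ fs/2 = 5 kHz, appears at 4 kHz.
Distinct values: {0.5 kHz, 2 kHz, 3.5 kHz, 4 kHz}.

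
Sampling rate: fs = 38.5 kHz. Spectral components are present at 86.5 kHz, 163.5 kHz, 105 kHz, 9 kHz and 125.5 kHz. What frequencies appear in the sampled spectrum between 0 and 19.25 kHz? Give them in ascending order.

9 kHz, 9.5 kHz, 10 kHz, 10.5 kHz

fs/2 = 19.25 kHz.
86.5 kHz mod fs = 9.5 kHz.
9.5 kHz ≤ fs/2 = 19.25 kHz, appears at 9.5 kHz.
163.5 kHz mod fs = 9.5 kHz.
9.5 kHz ≤ fs/2 = 19.25 kHz, appears at 9.5 kHz.
105 kHz mod fs = 28 kHz.
28 kHz > fs/2 = 19.25 kHz, folds to fs − 28 kHz = 10.5 kHz.
9 kHz ≤ fs/2 = 19.25 kHz, passes unchanged.
125.5 kHz mod fs = 10 kHz.
10 kHz ≤ fs/2 = 19.25 kHz, appears at 10 kHz.
Distinct values: {9 kHz, 9.5 kHz, 10 kHz, 10.5 kHz}.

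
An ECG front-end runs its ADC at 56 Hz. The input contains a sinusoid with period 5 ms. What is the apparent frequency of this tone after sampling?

T = 5 ms → f = 1/T = 200 Hz.
200 Hz mod fs = 32 Hz.
32 Hz > fs/2 = 28 Hz, folds to fs − 32 Hz = 24 Hz.

24 Hz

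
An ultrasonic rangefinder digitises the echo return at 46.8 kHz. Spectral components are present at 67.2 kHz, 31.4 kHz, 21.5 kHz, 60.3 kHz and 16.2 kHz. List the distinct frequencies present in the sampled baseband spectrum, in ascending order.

fs/2 = 23.4 kHz.
67.2 kHz mod fs = 20.4 kHz.
20.4 kHz ≤ fs/2 = 23.4 kHz, appears at 20.4 kHz.
31.4 kHz > fs/2 = 23.4 kHz, folds to fs − 31.4 kHz = 15.4 kHz.
21.5 kHz ≤ fs/2 = 23.4 kHz, passes unchanged.
60.3 kHz mod fs = 13.5 kHz.
13.5 kHz ≤ fs/2 = 23.4 kHz, appears at 13.5 kHz.
16.2 kHz ≤ fs/2 = 23.4 kHz, passes unchanged.
Distinct values: {13.5 kHz, 15.4 kHz, 16.2 kHz, 20.4 kHz, 21.5 kHz}.

13.5 kHz, 15.4 kHz, 16.2 kHz, 20.4 kHz, 21.5 kHz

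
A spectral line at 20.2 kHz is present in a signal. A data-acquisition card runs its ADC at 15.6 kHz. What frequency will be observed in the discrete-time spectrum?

4.6 kHz

20.2 kHz mod fs = 4.6 kHz.
4.6 kHz ≤ fs/2 = 7.8 kHz, appears at 4.6 kHz.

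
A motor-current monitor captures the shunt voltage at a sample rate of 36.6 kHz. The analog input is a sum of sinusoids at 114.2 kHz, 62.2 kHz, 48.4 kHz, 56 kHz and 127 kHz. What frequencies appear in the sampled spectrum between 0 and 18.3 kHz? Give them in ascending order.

4.4 kHz, 11 kHz, 11.8 kHz, 17.2 kHz

fs/2 = 18.3 kHz.
114.2 kHz mod fs = 4.4 kHz.
4.4 kHz ≤ fs/2 = 18.3 kHz, appears at 4.4 kHz.
62.2 kHz mod fs = 25.6 kHz.
25.6 kHz > fs/2 = 18.3 kHz, folds to fs − 25.6 kHz = 11 kHz.
48.4 kHz mod fs = 11.8 kHz.
11.8 kHz ≤ fs/2 = 18.3 kHz, appears at 11.8 kHz.
56 kHz mod fs = 19.4 kHz.
19.4 kHz > fs/2 = 18.3 kHz, folds to fs − 19.4 kHz = 17.2 kHz.
127 kHz mod fs = 17.2 kHz.
17.2 kHz ≤ fs/2 = 18.3 kHz, appears at 17.2 kHz.
Distinct values: {4.4 kHz, 11 kHz, 11.8 kHz, 17.2 kHz}.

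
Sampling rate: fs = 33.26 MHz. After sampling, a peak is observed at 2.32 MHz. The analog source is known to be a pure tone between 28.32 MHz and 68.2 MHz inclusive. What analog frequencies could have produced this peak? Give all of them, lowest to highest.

Frequencies that alias to 2.32 MHz are k·fs ± 2.32 MHz for integer k ≥ 0.
k=0: 2.32 MHz.
k=1: 30.94 MHz, 35.58 MHz.
k=2: 64.2 MHz, 68.84 MHz.
k=3: 97.46 MHz, 102.1 MHz.
Within [28.32 MHz, 68.2 MHz]: 30.94 MHz, 35.58 MHz, 64.2 MHz.

30.94 MHz, 35.58 MHz, 64.2 MHz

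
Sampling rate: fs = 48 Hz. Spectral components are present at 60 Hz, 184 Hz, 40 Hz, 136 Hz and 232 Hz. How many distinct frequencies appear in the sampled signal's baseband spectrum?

2

fs/2 = 24 Hz.
60 Hz mod fs = 12 Hz.
12 Hz ≤ fs/2 = 24 Hz, appears at 12 Hz.
184 Hz mod fs = 40 Hz.
40 Hz > fs/2 = 24 Hz, folds to fs − 40 Hz = 8 Hz.
40 Hz > fs/2 = 24 Hz, folds to fs − 40 Hz = 8 Hz.
136 Hz mod fs = 40 Hz.
40 Hz > fs/2 = 24 Hz, folds to fs − 40 Hz = 8 Hz.
232 Hz mod fs = 40 Hz.
40 Hz > fs/2 = 24 Hz, folds to fs − 40 Hz = 8 Hz.
Distinct values: {8 Hz, 12 Hz} → 2.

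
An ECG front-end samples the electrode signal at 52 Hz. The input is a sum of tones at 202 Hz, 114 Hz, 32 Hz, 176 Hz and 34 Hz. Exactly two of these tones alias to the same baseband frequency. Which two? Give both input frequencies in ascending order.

32 Hz, 176 Hz

fs/2 = 26 Hz.
202 Hz mod fs = 46 Hz.
46 Hz > fs/2 = 26 Hz, folds to fs − 46 Hz = 6 Hz.
114 Hz mod fs = 10 Hz.
10 Hz ≤ fs/2 = 26 Hz, appears at 10 Hz.
32 Hz > fs/2 = 26 Hz, folds to fs − 32 Hz = 20 Hz.
176 Hz mod fs = 20 Hz.
20 Hz ≤ fs/2 = 26 Hz, appears at 20 Hz.
34 Hz > fs/2 = 26 Hz, folds to fs − 34 Hz = 18 Hz.
32 Hz and 176 Hz both map to 20 Hz.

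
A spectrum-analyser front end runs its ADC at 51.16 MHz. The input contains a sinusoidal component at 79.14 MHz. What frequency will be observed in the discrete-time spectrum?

79.14 MHz mod fs = 27.98 MHz.
27.98 MHz > fs/2 = 25.58 MHz, folds to fs − 27.98 MHz = 23.18 MHz.

23.18 MHz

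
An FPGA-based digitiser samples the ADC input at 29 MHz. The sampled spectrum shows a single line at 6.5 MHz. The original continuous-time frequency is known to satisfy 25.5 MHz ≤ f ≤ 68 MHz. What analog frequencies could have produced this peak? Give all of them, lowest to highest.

Frequencies that alias to 6.5 MHz are k·fs ± 6.5 MHz for integer k ≥ 0.
k=0: 6.5 MHz.
k=1: 22.5 MHz, 35.5 MHz.
k=2: 51.5 MHz, 64.5 MHz.
k=3: 80.5 MHz, 93.5 MHz.
Within [25.5 MHz, 68 MHz]: 35.5 MHz, 51.5 MHz, 64.5 MHz.

35.5 MHz, 51.5 MHz, 64.5 MHz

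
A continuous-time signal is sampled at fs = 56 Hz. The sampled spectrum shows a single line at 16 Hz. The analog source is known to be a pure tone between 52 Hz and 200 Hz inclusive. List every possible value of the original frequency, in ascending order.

72 Hz, 96 Hz, 128 Hz, 152 Hz, 184 Hz

Frequencies that alias to 16 Hz are k·fs ± 16 Hz for integer k ≥ 0.
k=0: 16 Hz.
k=1: 40 Hz, 72 Hz.
k=2: 96 Hz, 128 Hz.
k=3: 152 Hz, 184 Hz.
k=4: 208 Hz, 240 Hz.
Within [52 Hz, 200 Hz]: 72 Hz, 96 Hz, 128 Hz, 152 Hz, 184 Hz.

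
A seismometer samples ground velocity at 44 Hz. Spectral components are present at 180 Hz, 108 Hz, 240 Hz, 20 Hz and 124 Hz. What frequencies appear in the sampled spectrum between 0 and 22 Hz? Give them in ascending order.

4 Hz, 8 Hz, 20 Hz

fs/2 = 22 Hz.
180 Hz mod fs = 4 Hz.
4 Hz ≤ fs/2 = 22 Hz, appears at 4 Hz.
108 Hz mod fs = 20 Hz.
20 Hz ≤ fs/2 = 22 Hz, appears at 20 Hz.
240 Hz mod fs = 20 Hz.
20 Hz ≤ fs/2 = 22 Hz, appears at 20 Hz.
20 Hz ≤ fs/2 = 22 Hz, passes unchanged.
124 Hz mod fs = 36 Hz.
36 Hz > fs/2 = 22 Hz, folds to fs − 36 Hz = 8 Hz.
Distinct values: {4 Hz, 8 Hz, 20 Hz}.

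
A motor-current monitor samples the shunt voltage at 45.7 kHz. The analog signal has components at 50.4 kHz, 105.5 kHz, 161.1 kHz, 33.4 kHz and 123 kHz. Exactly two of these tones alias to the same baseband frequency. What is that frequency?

fs/2 = 22.85 kHz.
50.4 kHz mod fs = 4.7 kHz.
4.7 kHz ≤ fs/2 = 22.85 kHz, appears at 4.7 kHz.
105.5 kHz mod fs = 14.1 kHz.
14.1 kHz ≤ fs/2 = 22.85 kHz, appears at 14.1 kHz.
161.1 kHz mod fs = 24 kHz.
24 kHz > fs/2 = 22.85 kHz, folds to fs − 24 kHz = 21.7 kHz.
33.4 kHz > fs/2 = 22.85 kHz, folds to fs − 33.4 kHz = 12.3 kHz.
123 kHz mod fs = 31.6 kHz.
31.6 kHz > fs/2 = 22.85 kHz, folds to fs − 31.6 kHz = 14.1 kHz.
105.5 kHz and 123 kHz both map to 14.1 kHz.

14.1 kHz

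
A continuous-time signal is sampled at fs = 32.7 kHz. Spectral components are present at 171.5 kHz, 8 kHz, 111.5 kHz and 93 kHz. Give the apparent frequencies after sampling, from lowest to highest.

fs/2 = 16.35 kHz.
171.5 kHz mod fs = 8 kHz.
8 kHz ≤ fs/2 = 16.35 kHz, appears at 8 kHz.
8 kHz ≤ fs/2 = 16.35 kHz, passes unchanged.
111.5 kHz mod fs = 13.4 kHz.
13.4 kHz ≤ fs/2 = 16.35 kHz, appears at 13.4 kHz.
93 kHz mod fs = 27.6 kHz.
27.6 kHz > fs/2 = 16.35 kHz, folds to fs − 27.6 kHz = 5.1 kHz.
Distinct values: {5.1 kHz, 8 kHz, 13.4 kHz}.

5.1 kHz, 8 kHz, 13.4 kHz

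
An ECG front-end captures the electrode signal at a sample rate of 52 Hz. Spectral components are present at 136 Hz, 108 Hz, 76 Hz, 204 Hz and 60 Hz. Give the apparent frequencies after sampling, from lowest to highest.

fs/2 = 26 Hz.
136 Hz mod fs = 32 Hz.
32 Hz > fs/2 = 26 Hz, folds to fs − 32 Hz = 20 Hz.
108 Hz mod fs = 4 Hz.
4 Hz ≤ fs/2 = 26 Hz, appears at 4 Hz.
76 Hz mod fs = 24 Hz.
24 Hz ≤ fs/2 = 26 Hz, appears at 24 Hz.
204 Hz mod fs = 48 Hz.
48 Hz > fs/2 = 26 Hz, folds to fs − 48 Hz = 4 Hz.
60 Hz mod fs = 8 Hz.
8 Hz ≤ fs/2 = 26 Hz, appears at 8 Hz.
Distinct values: {4 Hz, 8 Hz, 20 Hz, 24 Hz}.

4 Hz, 8 Hz, 20 Hz, 24 Hz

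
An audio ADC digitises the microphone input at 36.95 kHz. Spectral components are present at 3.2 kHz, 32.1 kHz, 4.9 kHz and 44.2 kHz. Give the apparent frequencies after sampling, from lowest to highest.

fs/2 = 18.475 kHz.
3.2 kHz ≤ fs/2 = 18.475 kHz, passes unchanged.
32.1 kHz > fs/2 = 18.475 kHz, folds to fs − 32.1 kHz = 4.85 kHz.
4.9 kHz ≤ fs/2 = 18.475 kHz, passes unchanged.
44.2 kHz mod fs = 7.25 kHz.
7.25 kHz ≤ fs/2 = 18.475 kHz, appears at 7.25 kHz.
Distinct values: {3.2 kHz, 4.85 kHz, 4.9 kHz, 7.25 kHz}.

3.2 kHz, 4.85 kHz, 4.9 kHz, 7.25 kHz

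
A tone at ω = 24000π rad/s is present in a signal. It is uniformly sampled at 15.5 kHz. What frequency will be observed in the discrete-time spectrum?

ω = 24000π rad/s → f = ω/(2π) = 12000 Hz = 12 kHz.
12 kHz > fs/2 = 7.75 kHz, folds to fs − 12 kHz = 3.5 kHz.

3.5 kHz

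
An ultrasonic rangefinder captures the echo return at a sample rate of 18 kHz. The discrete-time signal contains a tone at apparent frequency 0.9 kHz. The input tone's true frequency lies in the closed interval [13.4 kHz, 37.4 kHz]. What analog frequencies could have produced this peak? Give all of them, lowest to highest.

17.1 kHz, 18.9 kHz, 35.1 kHz, 36.9 kHz

Frequencies that alias to 0.9 kHz are k·fs ± 0.9 kHz for integer k ≥ 0.
k=0: 0.9 kHz.
k=1: 17.1 kHz, 18.9 kHz.
k=2: 35.1 kHz, 36.9 kHz.
k=3: 53.1 kHz, 54.9 kHz.
Within [13.4 kHz, 37.4 kHz]: 17.1 kHz, 18.9 kHz, 35.1 kHz, 36.9 kHz.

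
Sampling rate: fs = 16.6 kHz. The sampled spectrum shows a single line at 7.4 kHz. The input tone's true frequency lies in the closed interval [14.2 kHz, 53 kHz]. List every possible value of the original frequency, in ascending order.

24 kHz, 25.8 kHz, 40.6 kHz, 42.4 kHz

Frequencies that alias to 7.4 kHz are k·fs ± 7.4 kHz for integer k ≥ 0.
k=0: 7.4 kHz.
k=1: 9.2 kHz, 24 kHz.
k=2: 25.8 kHz, 40.6 kHz.
k=3: 42.4 kHz, 57.2 kHz.
k=4: 59 kHz, 73.8 kHz.
Within [14.2 kHz, 53 kHz]: 24 kHz, 25.8 kHz, 40.6 kHz, 42.4 kHz.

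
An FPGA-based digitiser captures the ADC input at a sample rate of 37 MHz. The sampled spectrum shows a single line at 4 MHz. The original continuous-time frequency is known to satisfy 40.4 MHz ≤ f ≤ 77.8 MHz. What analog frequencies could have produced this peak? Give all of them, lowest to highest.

Frequencies that alias to 4 MHz are k·fs ± 4 MHz for integer k ≥ 0.
k=0: 4 MHz.
k=1: 33 MHz, 41 MHz.
k=2: 70 MHz, 78 MHz.
k=3: 107 MHz, 115 MHz.
Within [40.4 MHz, 77.8 MHz]: 41 MHz, 70 MHz.

41 MHz, 70 MHz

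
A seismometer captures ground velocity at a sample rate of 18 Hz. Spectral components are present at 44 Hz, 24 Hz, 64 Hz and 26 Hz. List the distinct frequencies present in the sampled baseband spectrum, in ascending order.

fs/2 = 9 Hz.
44 Hz mod fs = 8 Hz.
8 Hz ≤ fs/2 = 9 Hz, appears at 8 Hz.
24 Hz mod fs = 6 Hz.
6 Hz ≤ fs/2 = 9 Hz, appears at 6 Hz.
64 Hz mod fs = 10 Hz.
10 Hz > fs/2 = 9 Hz, folds to fs − 10 Hz = 8 Hz.
26 Hz mod fs = 8 Hz.
8 Hz ≤ fs/2 = 9 Hz, appears at 8 Hz.
Distinct values: {6 Hz, 8 Hz}.

6 Hz, 8 Hz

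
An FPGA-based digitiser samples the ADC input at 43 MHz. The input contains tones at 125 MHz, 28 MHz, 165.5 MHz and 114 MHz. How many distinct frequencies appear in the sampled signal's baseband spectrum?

fs/2 = 21.5 MHz.
125 MHz mod fs = 39 MHz.
39 MHz > fs/2 = 21.5 MHz, folds to fs − 39 MHz = 4 MHz.
28 MHz > fs/2 = 21.5 MHz, folds to fs − 28 MHz = 15 MHz.
165.5 MHz mod fs = 36.5 MHz.
36.5 MHz > fs/2 = 21.5 MHz, folds to fs − 36.5 MHz = 6.5 MHz.
114 MHz mod fs = 28 MHz.
28 MHz > fs/2 = 21.5 MHz, folds to fs − 28 MHz = 15 MHz.
Distinct values: {4 MHz, 6.5 MHz, 15 MHz} → 3.

3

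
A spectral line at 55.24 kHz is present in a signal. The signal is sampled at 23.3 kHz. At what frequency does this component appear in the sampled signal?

55.24 kHz mod fs = 8.64 kHz.
8.64 kHz ≤ fs/2 = 11.65 kHz, appears at 8.64 kHz.

8.64 kHz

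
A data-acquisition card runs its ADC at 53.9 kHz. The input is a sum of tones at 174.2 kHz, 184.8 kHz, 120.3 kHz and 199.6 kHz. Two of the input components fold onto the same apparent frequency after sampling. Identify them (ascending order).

fs/2 = 26.95 kHz.
174.2 kHz mod fs = 12.5 kHz.
12.5 kHz ≤ fs/2 = 26.95 kHz, appears at 12.5 kHz.
184.8 kHz mod fs = 23.1 kHz.
23.1 kHz ≤ fs/2 = 26.95 kHz, appears at 23.1 kHz.
120.3 kHz mod fs = 12.5 kHz.
12.5 kHz ≤ fs/2 = 26.95 kHz, appears at 12.5 kHz.
199.6 kHz mod fs = 37.9 kHz.
37.9 kHz > fs/2 = 26.95 kHz, folds to fs − 37.9 kHz = 16 kHz.
120.3 kHz and 174.2 kHz both map to 12.5 kHz.

120.3 kHz, 174.2 kHz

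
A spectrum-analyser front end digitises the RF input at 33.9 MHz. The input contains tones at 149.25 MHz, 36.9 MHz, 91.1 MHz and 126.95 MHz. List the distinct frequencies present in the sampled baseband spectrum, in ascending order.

3 MHz, 8.65 MHz, 10.6 MHz, 13.65 MHz

fs/2 = 16.95 MHz.
149.25 MHz mod fs = 13.65 MHz.
13.65 MHz ≤ fs/2 = 16.95 MHz, appears at 13.65 MHz.
36.9 MHz mod fs = 3 MHz.
3 MHz ≤ fs/2 = 16.95 MHz, appears at 3 MHz.
91.1 MHz mod fs = 23.3 MHz.
23.3 MHz > fs/2 = 16.95 MHz, folds to fs − 23.3 MHz = 10.6 MHz.
126.95 MHz mod fs = 25.25 MHz.
25.25 MHz > fs/2 = 16.95 MHz, folds to fs − 25.25 MHz = 8.65 MHz.
Distinct values: {3 MHz, 8.65 MHz, 10.6 MHz, 13.65 MHz}.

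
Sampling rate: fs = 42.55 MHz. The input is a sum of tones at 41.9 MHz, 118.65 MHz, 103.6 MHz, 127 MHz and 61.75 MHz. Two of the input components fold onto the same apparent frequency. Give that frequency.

fs/2 = 21.275 MHz.
41.9 MHz > fs/2 = 21.275 MHz, folds to fs − 41.9 MHz = 0.65 MHz.
118.65 MHz mod fs = 33.55 MHz.
33.55 MHz > fs/2 = 21.275 MHz, folds to fs − 33.55 MHz = 9 MHz.
103.6 MHz mod fs = 18.5 MHz.
18.5 MHz ≤ fs/2 = 21.275 MHz, appears at 18.5 MHz.
127 MHz mod fs = 41.9 MHz.
41.9 MHz > fs/2 = 21.275 MHz, folds to fs − 41.9 MHz = 0.65 MHz.
61.75 MHz mod fs = 19.2 MHz.
19.2 MHz ≤ fs/2 = 21.275 MHz, appears at 19.2 MHz.
41.9 MHz and 127 MHz both map to 0.65 MHz.

0.65 MHz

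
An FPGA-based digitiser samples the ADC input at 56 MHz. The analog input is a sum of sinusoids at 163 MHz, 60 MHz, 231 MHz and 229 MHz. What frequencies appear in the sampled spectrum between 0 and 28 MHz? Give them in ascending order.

4 MHz, 5 MHz, 7 MHz

fs/2 = 28 MHz.
163 MHz mod fs = 51 MHz.
51 MHz > fs/2 = 28 MHz, folds to fs − 51 MHz = 5 MHz.
60 MHz mod fs = 4 MHz.
4 MHz ≤ fs/2 = 28 MHz, appears at 4 MHz.
231 MHz mod fs = 7 MHz.
7 MHz ≤ fs/2 = 28 MHz, appears at 7 MHz.
229 MHz mod fs = 5 MHz.
5 MHz ≤ fs/2 = 28 MHz, appears at 5 MHz.
Distinct values: {4 MHz, 5 MHz, 7 MHz}.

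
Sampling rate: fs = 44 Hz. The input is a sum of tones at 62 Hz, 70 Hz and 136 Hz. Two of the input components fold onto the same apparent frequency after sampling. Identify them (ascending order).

62 Hz, 70 Hz

fs/2 = 22 Hz.
62 Hz mod fs = 18 Hz.
18 Hz ≤ fs/2 = 22 Hz, appears at 18 Hz.
70 Hz mod fs = 26 Hz.
26 Hz > fs/2 = 22 Hz, folds to fs − 26 Hz = 18 Hz.
136 Hz mod fs = 4 Hz.
4 Hz ≤ fs/2 = 22 Hz, appears at 4 Hz.
62 Hz and 70 Hz both map to 18 Hz.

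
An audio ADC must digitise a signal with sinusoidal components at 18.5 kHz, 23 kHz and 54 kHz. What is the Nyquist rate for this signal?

Highest-frequency component: 54 kHz.
Nyquist rate = 2 × 54 kHz = 108 kHz.

108 kHz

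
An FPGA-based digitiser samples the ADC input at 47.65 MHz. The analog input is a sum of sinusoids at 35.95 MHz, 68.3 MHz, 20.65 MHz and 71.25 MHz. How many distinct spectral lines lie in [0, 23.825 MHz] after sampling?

fs/2 = 23.825 MHz.
35.95 MHz > fs/2 = 23.825 MHz, folds to fs − 35.95 MHz = 11.7 MHz.
68.3 MHz mod fs = 20.65 MHz.
20.65 MHz ≤ fs/2 = 23.825 MHz, appears at 20.65 MHz.
20.65 MHz ≤ fs/2 = 23.825 MHz, passes unchanged.
71.25 MHz mod fs = 23.6 MHz.
23.6 MHz ≤ fs/2 = 23.825 MHz, appears at 23.6 MHz.
Distinct values: {11.7 MHz, 20.65 MHz, 23.6 MHz} → 3.

3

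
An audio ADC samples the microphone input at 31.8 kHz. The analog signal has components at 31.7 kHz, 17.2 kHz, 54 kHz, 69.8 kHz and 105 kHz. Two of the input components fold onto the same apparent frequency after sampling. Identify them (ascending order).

54 kHz, 105 kHz

fs/2 = 15.9 kHz.
31.7 kHz > fs/2 = 15.9 kHz, folds to fs − 31.7 kHz = 0.1 kHz.
17.2 kHz > fs/2 = 15.9 kHz, folds to fs − 17.2 kHz = 14.6 kHz.
54 kHz mod fs = 22.2 kHz.
22.2 kHz > fs/2 = 15.9 kHz, folds to fs − 22.2 kHz = 9.6 kHz.
69.8 kHz mod fs = 6.2 kHz.
6.2 kHz ≤ fs/2 = 15.9 kHz, appears at 6.2 kHz.
105 kHz mod fs = 9.6 kHz.
9.6 kHz ≤ fs/2 = 15.9 kHz, appears at 9.6 kHz.
54 kHz and 105 kHz both map to 9.6 kHz.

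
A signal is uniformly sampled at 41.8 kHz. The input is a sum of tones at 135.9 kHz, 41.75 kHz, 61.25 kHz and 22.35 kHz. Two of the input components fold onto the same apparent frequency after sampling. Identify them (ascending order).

22.35 kHz, 61.25 kHz

fs/2 = 20.9 kHz.
135.9 kHz mod fs = 10.5 kHz.
10.5 kHz ≤ fs/2 = 20.9 kHz, appears at 10.5 kHz.
41.75 kHz > fs/2 = 20.9 kHz, folds to fs − 41.75 kHz = 0.05 kHz.
61.25 kHz mod fs = 19.45 kHz.
19.45 kHz ≤ fs/2 = 20.9 kHz, appears at 19.45 kHz.
22.35 kHz > fs/2 = 20.9 kHz, folds to fs − 22.35 kHz = 19.45 kHz.
22.35 kHz and 61.25 kHz both map to 19.45 kHz.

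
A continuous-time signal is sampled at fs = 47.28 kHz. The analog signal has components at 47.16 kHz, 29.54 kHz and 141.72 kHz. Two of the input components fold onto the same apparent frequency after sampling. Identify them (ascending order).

fs/2 = 23.64 kHz.
47.16 kHz > fs/2 = 23.64 kHz, folds to fs − 47.16 kHz = 0.12 kHz.
29.54 kHz > fs/2 = 23.64 kHz, folds to fs − 29.54 kHz = 17.74 kHz.
141.72 kHz mod fs = 47.16 kHz.
47.16 kHz > fs/2 = 23.64 kHz, folds to fs − 47.16 kHz = 0.12 kHz.
47.16 kHz and 141.72 kHz both map to 0.12 kHz.

47.16 kHz, 141.72 kHz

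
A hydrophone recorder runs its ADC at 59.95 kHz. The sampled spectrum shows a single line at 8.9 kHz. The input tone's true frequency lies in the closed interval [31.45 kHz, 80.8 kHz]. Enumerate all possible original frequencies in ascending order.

Frequencies that alias to 8.9 kHz are k·fs ± 8.9 kHz for integer k ≥ 0.
k=0: 8.9 kHz.
k=1: 51.05 kHz, 68.85 kHz.
k=2: 111 kHz, 128.8 kHz.
Within [31.45 kHz, 80.8 kHz]: 51.05 kHz, 68.85 kHz.

51.05 kHz, 68.85 kHz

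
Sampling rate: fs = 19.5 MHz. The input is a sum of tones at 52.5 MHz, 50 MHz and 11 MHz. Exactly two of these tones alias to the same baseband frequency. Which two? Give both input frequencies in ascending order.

fs/2 = 9.75 MHz.
52.5 MHz mod fs = 13.5 MHz.
13.5 MHz > fs/2 = 9.75 MHz, folds to fs − 13.5 MHz = 6 MHz.
50 MHz mod fs = 11 MHz.
11 MHz > fs/2 = 9.75 MHz, folds to fs − 11 MHz = 8.5 MHz.
11 MHz > fs/2 = 9.75 MHz, folds to fs − 11 MHz = 8.5 MHz.
11 MHz and 50 MHz both map to 8.5 MHz.

11 MHz, 50 MHz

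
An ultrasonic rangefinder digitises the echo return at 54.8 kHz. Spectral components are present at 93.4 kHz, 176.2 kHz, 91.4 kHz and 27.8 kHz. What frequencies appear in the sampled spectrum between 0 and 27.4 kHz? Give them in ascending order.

11.8 kHz, 16.2 kHz, 18.2 kHz, 27 kHz

fs/2 = 27.4 kHz.
93.4 kHz mod fs = 38.6 kHz.
38.6 kHz > fs/2 = 27.4 kHz, folds to fs − 38.6 kHz = 16.2 kHz.
176.2 kHz mod fs = 11.8 kHz.
11.8 kHz ≤ fs/2 = 27.4 kHz, appears at 11.8 kHz.
91.4 kHz mod fs = 36.6 kHz.
36.6 kHz > fs/2 = 27.4 kHz, folds to fs − 36.6 kHz = 18.2 kHz.
27.8 kHz > fs/2 = 27.4 kHz, folds to fs − 27.8 kHz = 27 kHz.
Distinct values: {11.8 kHz, 16.2 kHz, 18.2 kHz, 27 kHz}.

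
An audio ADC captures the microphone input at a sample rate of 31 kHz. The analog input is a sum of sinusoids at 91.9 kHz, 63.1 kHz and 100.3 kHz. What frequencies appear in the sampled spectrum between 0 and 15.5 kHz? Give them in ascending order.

1.1 kHz, 7.3 kHz

fs/2 = 15.5 kHz.
91.9 kHz mod fs = 29.9 kHz.
29.9 kHz > fs/2 = 15.5 kHz, folds to fs − 29.9 kHz = 1.1 kHz.
63.1 kHz mod fs = 1.1 kHz.
1.1 kHz ≤ fs/2 = 15.5 kHz, appears at 1.1 kHz.
100.3 kHz mod fs = 7.3 kHz.
7.3 kHz ≤ fs/2 = 15.5 kHz, appears at 7.3 kHz.
Distinct values: {1.1 kHz, 7.3 kHz}.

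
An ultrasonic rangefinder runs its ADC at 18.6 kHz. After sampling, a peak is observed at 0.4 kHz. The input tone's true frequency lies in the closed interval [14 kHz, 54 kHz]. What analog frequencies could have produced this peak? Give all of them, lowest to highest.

Frequencies that alias to 0.4 kHz are k·fs ± 0.4 kHz for integer k ≥ 0.
k=0: 0.4 kHz.
k=1: 18.2 kHz, 19 kHz.
k=2: 36.8 kHz, 37.6 kHz.
k=3: 55.4 kHz, 56.2 kHz.
Within [14 kHz, 54 kHz]: 18.2 kHz, 19 kHz, 36.8 kHz, 37.6 kHz.

18.2 kHz, 19 kHz, 36.8 kHz, 37.6 kHz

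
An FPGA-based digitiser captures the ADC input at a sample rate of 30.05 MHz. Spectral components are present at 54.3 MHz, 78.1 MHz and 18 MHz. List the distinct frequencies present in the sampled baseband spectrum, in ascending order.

fs/2 = 15.025 MHz.
54.3 MHz mod fs = 24.25 MHz.
24.25 MHz > fs/2 = 15.025 MHz, folds to fs − 24.25 MHz = 5.8 MHz.
78.1 MHz mod fs = 18 MHz.
18 MHz > fs/2 = 15.025 MHz, folds to fs − 18 MHz = 12.05 MHz.
18 MHz > fs/2 = 15.025 MHz, folds to fs − 18 MHz = 12.05 MHz.
Distinct values: {5.8 MHz, 12.05 MHz}.

5.8 MHz, 12.05 MHz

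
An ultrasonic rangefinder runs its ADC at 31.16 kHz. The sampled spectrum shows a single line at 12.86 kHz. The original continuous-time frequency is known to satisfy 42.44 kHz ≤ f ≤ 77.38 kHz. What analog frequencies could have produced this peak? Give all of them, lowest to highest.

Frequencies that alias to 12.86 kHz are k·fs ± 12.86 kHz for integer k ≥ 0.
k=0: 12.86 kHz.
k=1: 18.3 kHz, 44.02 kHz.
k=2: 49.46 kHz, 75.18 kHz.
k=3: 80.62 kHz, 106.34 kHz.
Within [42.44 kHz, 77.38 kHz]: 44.02 kHz, 49.46 kHz, 75.18 kHz.

44.02 kHz, 49.46 kHz, 75.18 kHz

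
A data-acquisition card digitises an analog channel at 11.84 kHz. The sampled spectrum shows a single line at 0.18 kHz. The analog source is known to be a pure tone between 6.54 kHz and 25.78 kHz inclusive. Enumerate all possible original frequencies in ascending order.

Frequencies that alias to 0.18 kHz are k·fs ± 0.18 kHz for integer k ≥ 0.
k=0: 0.18 kHz.
k=1: 11.66 kHz, 12.02 kHz.
k=2: 23.5 kHz, 23.86 kHz.
k=3: 35.34 kHz, 35.7 kHz.
Within [6.54 kHz, 25.78 kHz]: 11.66 kHz, 12.02 kHz, 23.5 kHz, 23.86 kHz.

11.66 kHz, 12.02 kHz, 23.5 kHz, 23.86 kHz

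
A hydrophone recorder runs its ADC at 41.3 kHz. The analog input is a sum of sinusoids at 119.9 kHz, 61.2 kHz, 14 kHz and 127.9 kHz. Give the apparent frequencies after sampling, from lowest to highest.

4 kHz, 14 kHz, 19.9 kHz

fs/2 = 20.65 kHz.
119.9 kHz mod fs = 37.3 kHz.
37.3 kHz > fs/2 = 20.65 kHz, folds to fs − 37.3 kHz = 4 kHz.
61.2 kHz mod fs = 19.9 kHz.
19.9 kHz ≤ fs/2 = 20.65 kHz, appears at 19.9 kHz.
14 kHz ≤ fs/2 = 20.65 kHz, passes unchanged.
127.9 kHz mod fs = 4 kHz.
4 kHz ≤ fs/2 = 20.65 kHz, appears at 4 kHz.
Distinct values: {4 kHz, 14 kHz, 19.9 kHz}.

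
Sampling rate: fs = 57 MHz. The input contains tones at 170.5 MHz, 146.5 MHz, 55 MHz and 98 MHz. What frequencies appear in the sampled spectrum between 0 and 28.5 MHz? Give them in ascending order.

fs/2 = 28.5 MHz.
170.5 MHz mod fs = 56.5 MHz.
56.5 MHz > fs/2 = 28.5 MHz, folds to fs − 56.5 MHz = 0.5 MHz.
146.5 MHz mod fs = 32.5 MHz.
32.5 MHz > fs/2 = 28.5 MHz, folds to fs − 32.5 MHz = 24.5 MHz.
55 MHz > fs/2 = 28.5 MHz, folds to fs − 55 MHz = 2 MHz.
98 MHz mod fs = 41 MHz.
41 MHz > fs/2 = 28.5 MHz, folds to fs − 41 MHz = 16 MHz.
Distinct values: {0.5 MHz, 2 MHz, 16 MHz, 24.5 MHz}.

0.5 MHz, 2 MHz, 16 MHz, 24.5 MHz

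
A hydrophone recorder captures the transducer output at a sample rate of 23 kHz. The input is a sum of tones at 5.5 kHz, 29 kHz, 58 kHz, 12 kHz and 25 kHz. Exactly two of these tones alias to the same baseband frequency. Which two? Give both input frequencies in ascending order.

fs/2 = 11.5 kHz.
5.5 kHz ≤ fs/2 = 11.5 kHz, passes unchanged.
29 kHz mod fs = 6 kHz.
6 kHz ≤ fs/2 = 11.5 kHz, appears at 6 kHz.
58 kHz mod fs = 12 kHz.
12 kHz > fs/2 = 11.5 kHz, folds to fs − 12 kHz = 11 kHz.
12 kHz > fs/2 = 11.5 kHz, folds to fs − 12 kHz = 11 kHz.
25 kHz mod fs = 2 kHz.
2 kHz ≤ fs/2 = 11.5 kHz, appears at 2 kHz.
12 kHz and 58 kHz both map to 11 kHz.

12 kHz, 58 kHz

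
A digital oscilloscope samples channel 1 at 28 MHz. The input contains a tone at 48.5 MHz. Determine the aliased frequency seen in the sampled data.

48.5 MHz mod fs = 20.5 MHz.
20.5 MHz > fs/2 = 14 MHz, folds to fs − 20.5 MHz = 7.5 MHz.

7.5 MHz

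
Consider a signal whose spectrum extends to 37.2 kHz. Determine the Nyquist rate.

Nyquist rate = 2 × 37.2 kHz = 74.4 kHz.

74.4 kHz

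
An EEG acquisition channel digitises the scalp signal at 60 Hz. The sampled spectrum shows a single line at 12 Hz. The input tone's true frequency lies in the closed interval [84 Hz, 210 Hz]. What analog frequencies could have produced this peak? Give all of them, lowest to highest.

Frequencies that alias to 12 Hz are k·fs ± 12 Hz for integer k ≥ 0.
k=0: 12 Hz.
k=1: 48 Hz, 72 Hz.
k=2: 108 Hz, 132 Hz.
k=3: 168 Hz, 192 Hz.
k=4: 228 Hz, 252 Hz.
Within [84 Hz, 210 Hz]: 108 Hz, 132 Hz, 168 Hz, 192 Hz.

108 Hz, 132 Hz, 168 Hz, 192 Hz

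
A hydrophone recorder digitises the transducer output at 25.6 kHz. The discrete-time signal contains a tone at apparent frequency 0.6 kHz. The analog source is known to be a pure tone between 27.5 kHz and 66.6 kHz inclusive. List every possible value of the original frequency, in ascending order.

50.6 kHz, 51.8 kHz

Frequencies that alias to 0.6 kHz are k·fs ± 0.6 kHz for integer k ≥ 0.
k=0: 0.6 kHz.
k=1: 25 kHz, 26.2 kHz.
k=2: 50.6 kHz, 51.8 kHz.
k=3: 76.2 kHz, 77.4 kHz.
Within [27.5 kHz, 66.6 kHz]: 50.6 kHz, 51.8 kHz.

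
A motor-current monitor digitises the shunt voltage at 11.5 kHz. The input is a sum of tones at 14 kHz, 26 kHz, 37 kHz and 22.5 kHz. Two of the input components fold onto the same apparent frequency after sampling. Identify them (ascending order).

14 kHz, 37 kHz

fs/2 = 5.75 kHz.
14 kHz mod fs = 2.5 kHz.
2.5 kHz ≤ fs/2 = 5.75 kHz, appears at 2.5 kHz.
26 kHz mod fs = 3 kHz.
3 kHz ≤ fs/2 = 5.75 kHz, appears at 3 kHz.
37 kHz mod fs = 2.5 kHz.
2.5 kHz ≤ fs/2 = 5.75 kHz, appears at 2.5 kHz.
22.5 kHz mod fs = 11 kHz.
11 kHz > fs/2 = 5.75 kHz, folds to fs − 11 kHz = 0.5 kHz.
14 kHz and 37 kHz both map to 2.5 kHz.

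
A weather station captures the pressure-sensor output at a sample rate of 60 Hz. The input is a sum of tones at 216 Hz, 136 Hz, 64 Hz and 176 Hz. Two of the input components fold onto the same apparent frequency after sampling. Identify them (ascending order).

fs/2 = 30 Hz.
216 Hz mod fs = 36 Hz.
36 Hz > fs/2 = 30 Hz, folds to fs − 36 Hz = 24 Hz.
136 Hz mod fs = 16 Hz.
16 Hz ≤ fs/2 = 30 Hz, appears at 16 Hz.
64 Hz mod fs = 4 Hz.
4 Hz ≤ fs/2 = 30 Hz, appears at 4 Hz.
176 Hz mod fs = 56 Hz.
56 Hz > fs/2 = 30 Hz, folds to fs − 56 Hz = 4 Hz.
64 Hz and 176 Hz both map to 4 Hz.

64 Hz, 176 Hz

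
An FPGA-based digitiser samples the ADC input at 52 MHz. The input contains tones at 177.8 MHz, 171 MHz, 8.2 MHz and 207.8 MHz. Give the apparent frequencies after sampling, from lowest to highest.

fs/2 = 26 MHz.
177.8 MHz mod fs = 21.8 MHz.
21.8 MHz ≤ fs/2 = 26 MHz, appears at 21.8 MHz.
171 MHz mod fs = 15 MHz.
15 MHz ≤ fs/2 = 26 MHz, appears at 15 MHz.
8.2 MHz ≤ fs/2 = 26 MHz, passes unchanged.
207.8 MHz mod fs = 51.8 MHz.
51.8 MHz > fs/2 = 26 MHz, folds to fs − 51.8 MHz = 0.2 MHz.
Distinct values: {0.2 MHz, 8.2 MHz, 15 MHz, 21.8 MHz}.

0.2 MHz, 8.2 MHz, 15 MHz, 21.8 MHz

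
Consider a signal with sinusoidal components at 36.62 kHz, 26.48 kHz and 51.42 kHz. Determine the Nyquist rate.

102.84 kHz

Highest-frequency component: 51.42 kHz.
Nyquist rate = 2 × 51.42 kHz = 102.84 kHz.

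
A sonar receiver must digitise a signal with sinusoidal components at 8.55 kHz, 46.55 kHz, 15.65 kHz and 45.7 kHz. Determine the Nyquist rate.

Highest-frequency component: 46.55 kHz.
Nyquist rate = 2 × 46.55 kHz = 93.1 kHz.

93.1 kHz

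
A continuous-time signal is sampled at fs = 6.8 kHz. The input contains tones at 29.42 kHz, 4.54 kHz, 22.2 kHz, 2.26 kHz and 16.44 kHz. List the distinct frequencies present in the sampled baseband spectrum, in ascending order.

1.8 kHz, 2.22 kHz, 2.26 kHz, 2.84 kHz

fs/2 = 3.4 kHz.
29.42 kHz mod fs = 2.22 kHz.
2.22 kHz ≤ fs/2 = 3.4 kHz, appears at 2.22 kHz.
4.54 kHz > fs/2 = 3.4 kHz, folds to fs − 4.54 kHz = 2.26 kHz.
22.2 kHz mod fs = 1.8 kHz.
1.8 kHz ≤ fs/2 = 3.4 kHz, appears at 1.8 kHz.
2.26 kHz ≤ fs/2 = 3.4 kHz, passes unchanged.
16.44 kHz mod fs = 2.84 kHz.
2.84 kHz ≤ fs/2 = 3.4 kHz, appears at 2.84 kHz.
Distinct values: {1.8 kHz, 2.22 kHz, 2.26 kHz, 2.84 kHz}.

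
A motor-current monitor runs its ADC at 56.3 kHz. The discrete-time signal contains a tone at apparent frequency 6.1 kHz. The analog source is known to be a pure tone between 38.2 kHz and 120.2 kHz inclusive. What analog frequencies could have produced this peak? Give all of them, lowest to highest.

Frequencies that alias to 6.1 kHz are k·fs ± 6.1 kHz for integer k ≥ 0.
k=0: 6.1 kHz.
k=1: 50.2 kHz, 62.4 kHz.
k=2: 106.5 kHz, 118.7 kHz.
k=3: 162.8 kHz, 175 kHz.
Within [38.2 kHz, 120.2 kHz]: 50.2 kHz, 62.4 kHz, 106.5 kHz, 118.7 kHz.

50.2 kHz, 62.4 kHz, 106.5 kHz, 118.7 kHz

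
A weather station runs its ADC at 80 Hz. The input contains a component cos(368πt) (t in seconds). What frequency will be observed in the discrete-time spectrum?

24 Hz

ω = 368π rad/s → f = ω/(2π) = 184 Hz.
184 Hz mod fs = 24 Hz.
24 Hz ≤ fs/2 = 40 Hz, appears at 24 Hz.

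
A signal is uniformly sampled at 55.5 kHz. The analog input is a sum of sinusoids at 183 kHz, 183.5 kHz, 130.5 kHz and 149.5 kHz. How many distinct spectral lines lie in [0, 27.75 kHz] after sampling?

3

fs/2 = 27.75 kHz.
183 kHz mod fs = 16.5 kHz.
16.5 kHz ≤ fs/2 = 27.75 kHz, appears at 16.5 kHz.
183.5 kHz mod fs = 17 kHz.
17 kHz ≤ fs/2 = 27.75 kHz, appears at 17 kHz.
130.5 kHz mod fs = 19.5 kHz.
19.5 kHz ≤ fs/2 = 27.75 kHz, appears at 19.5 kHz.
149.5 kHz mod fs = 38.5 kHz.
38.5 kHz > fs/2 = 27.75 kHz, folds to fs − 38.5 kHz = 17 kHz.
Distinct values: {16.5 kHz, 17 kHz, 19.5 kHz} → 3.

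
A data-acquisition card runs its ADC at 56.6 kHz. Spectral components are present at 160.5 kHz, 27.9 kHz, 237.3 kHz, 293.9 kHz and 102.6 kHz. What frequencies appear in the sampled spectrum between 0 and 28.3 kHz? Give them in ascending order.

9.3 kHz, 10.6 kHz, 10.9 kHz, 27.9 kHz

fs/2 = 28.3 kHz.
160.5 kHz mod fs = 47.3 kHz.
47.3 kHz > fs/2 = 28.3 kHz, folds to fs − 47.3 kHz = 9.3 kHz.
27.9 kHz ≤ fs/2 = 28.3 kHz, passes unchanged.
237.3 kHz mod fs = 10.9 kHz.
10.9 kHz ≤ fs/2 = 28.3 kHz, appears at 10.9 kHz.
293.9 kHz mod fs = 10.9 kHz.
10.9 kHz ≤ fs/2 = 28.3 kHz, appears at 10.9 kHz.
102.6 kHz mod fs = 46 kHz.
46 kHz > fs/2 = 28.3 kHz, folds to fs − 46 kHz = 10.6 kHz.
Distinct values: {9.3 kHz, 10.6 kHz, 10.9 kHz, 27.9 kHz}.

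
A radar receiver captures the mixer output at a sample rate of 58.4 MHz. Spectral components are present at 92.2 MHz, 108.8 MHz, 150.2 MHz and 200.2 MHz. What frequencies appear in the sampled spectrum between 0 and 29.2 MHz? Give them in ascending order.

8 MHz, 24.6 MHz, 25 MHz

fs/2 = 29.2 MHz.
92.2 MHz mod fs = 33.8 MHz.
33.8 MHz > fs/2 = 29.2 MHz, folds to fs − 33.8 MHz = 24.6 MHz.
108.8 MHz mod fs = 50.4 MHz.
50.4 MHz > fs/2 = 29.2 MHz, folds to fs − 50.4 MHz = 8 MHz.
150.2 MHz mod fs = 33.4 MHz.
33.4 MHz > fs/2 = 29.2 MHz, folds to fs − 33.4 MHz = 25 MHz.
200.2 MHz mod fs = 25 MHz.
25 MHz ≤ fs/2 = 29.2 MHz, appears at 25 MHz.
Distinct values: {8 MHz, 24.6 MHz, 25 MHz}.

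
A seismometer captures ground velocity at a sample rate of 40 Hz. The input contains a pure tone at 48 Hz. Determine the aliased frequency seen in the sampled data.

8 Hz

48 Hz mod fs = 8 Hz.
8 Hz ≤ fs/2 = 20 Hz, appears at 8 Hz.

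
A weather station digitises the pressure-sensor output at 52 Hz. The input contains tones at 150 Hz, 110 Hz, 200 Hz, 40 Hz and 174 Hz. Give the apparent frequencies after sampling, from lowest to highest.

fs/2 = 26 Hz.
150 Hz mod fs = 46 Hz.
46 Hz > fs/2 = 26 Hz, folds to fs − 46 Hz = 6 Hz.
110 Hz mod fs = 6 Hz.
6 Hz ≤ fs/2 = 26 Hz, appears at 6 Hz.
200 Hz mod fs = 44 Hz.
44 Hz > fs/2 = 26 Hz, folds to fs − 44 Hz = 8 Hz.
40 Hz > fs/2 = 26 Hz, folds to fs − 40 Hz = 12 Hz.
174 Hz mod fs = 18 Hz.
18 Hz ≤ fs/2 = 26 Hz, appears at 18 Hz.
Distinct values: {6 Hz, 8 Hz, 12 Hz, 18 Hz}.

6 Hz, 8 Hz, 12 Hz, 18 Hz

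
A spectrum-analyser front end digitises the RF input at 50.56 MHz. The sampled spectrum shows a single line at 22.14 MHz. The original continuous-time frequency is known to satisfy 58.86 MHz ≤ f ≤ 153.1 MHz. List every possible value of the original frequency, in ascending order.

72.7 MHz, 78.98 MHz, 123.26 MHz, 129.54 MHz

Frequencies that alias to 22.14 MHz are k·fs ± 22.14 MHz for integer k ≥ 0.
k=0: 22.14 MHz.
k=1: 28.42 MHz, 72.7 MHz.
k=2: 78.98 MHz, 123.26 MHz.
k=3: 129.54 MHz, 173.82 MHz.
k=4: 180.1 MHz, 224.38 MHz.
Within [58.86 MHz, 153.1 MHz]: 72.7 MHz, 78.98 MHz, 123.26 MHz, 129.54 MHz.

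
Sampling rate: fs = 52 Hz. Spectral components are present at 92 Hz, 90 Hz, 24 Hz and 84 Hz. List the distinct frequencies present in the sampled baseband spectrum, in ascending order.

12 Hz, 14 Hz, 20 Hz, 24 Hz

fs/2 = 26 Hz.
92 Hz mod fs = 40 Hz.
40 Hz > fs/2 = 26 Hz, folds to fs − 40 Hz = 12 Hz.
90 Hz mod fs = 38 Hz.
38 Hz > fs/2 = 26 Hz, folds to fs − 38 Hz = 14 Hz.
24 Hz ≤ fs/2 = 26 Hz, passes unchanged.
84 Hz mod fs = 32 Hz.
32 Hz > fs/2 = 26 Hz, folds to fs − 32 Hz = 20 Hz.
Distinct values: {12 Hz, 14 Hz, 20 Hz, 24 Hz}.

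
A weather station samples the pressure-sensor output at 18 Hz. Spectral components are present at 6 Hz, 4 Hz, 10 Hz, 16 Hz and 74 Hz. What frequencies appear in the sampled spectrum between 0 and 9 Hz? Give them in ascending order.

2 Hz, 4 Hz, 6 Hz, 8 Hz

fs/2 = 9 Hz.
6 Hz ≤ fs/2 = 9 Hz, passes unchanged.
4 Hz ≤ fs/2 = 9 Hz, passes unchanged.
10 Hz > fs/2 = 9 Hz, folds to fs − 10 Hz = 8 Hz.
16 Hz > fs/2 = 9 Hz, folds to fs − 16 Hz = 2 Hz.
74 Hz mod fs = 2 Hz.
2 Hz ≤ fs/2 = 9 Hz, appears at 2 Hz.
Distinct values: {2 Hz, 4 Hz, 6 Hz, 8 Hz}.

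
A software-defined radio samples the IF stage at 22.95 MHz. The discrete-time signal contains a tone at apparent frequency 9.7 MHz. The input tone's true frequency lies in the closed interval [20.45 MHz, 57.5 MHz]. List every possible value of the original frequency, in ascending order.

32.65 MHz, 36.2 MHz, 55.6 MHz

Frequencies that alias to 9.7 MHz are k·fs ± 9.7 MHz for integer k ≥ 0.
k=0: 9.7 MHz.
k=1: 13.25 MHz, 32.65 MHz.
k=2: 36.2 MHz, 55.6 MHz.
k=3: 59.15 MHz, 78.55 MHz.
Within [20.45 MHz, 57.5 MHz]: 32.65 MHz, 36.2 MHz, 55.6 MHz.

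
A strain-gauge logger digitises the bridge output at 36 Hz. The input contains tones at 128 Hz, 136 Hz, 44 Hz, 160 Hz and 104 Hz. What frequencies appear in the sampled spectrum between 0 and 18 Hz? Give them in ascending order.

fs/2 = 18 Hz.
128 Hz mod fs = 20 Hz.
20 Hz > fs/2 = 18 Hz, folds to fs − 20 Hz = 16 Hz.
136 Hz mod fs = 28 Hz.
28 Hz > fs/2 = 18 Hz, folds to fs − 28 Hz = 8 Hz.
44 Hz mod fs = 8 Hz.
8 Hz ≤ fs/2 = 18 Hz, appears at 8 Hz.
160 Hz mod fs = 16 Hz.
16 Hz ≤ fs/2 = 18 Hz, appears at 16 Hz.
104 Hz mod fs = 32 Hz.
32 Hz > fs/2 = 18 Hz, folds to fs − 32 Hz = 4 Hz.
Distinct values: {4 Hz, 8 Hz, 16 Hz}.

4 Hz, 8 Hz, 16 Hz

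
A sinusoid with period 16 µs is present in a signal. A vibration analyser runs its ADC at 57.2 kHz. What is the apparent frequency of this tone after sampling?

5.3 kHz

T = 16 µs → f = 1/T = 62.5 kHz.
62.5 kHz mod fs = 5.3 kHz.
5.3 kHz ≤ fs/2 = 28.6 kHz, appears at 5.3 kHz.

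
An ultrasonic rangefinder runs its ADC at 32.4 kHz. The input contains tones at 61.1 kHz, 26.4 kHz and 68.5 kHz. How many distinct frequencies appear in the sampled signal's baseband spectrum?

2

fs/2 = 16.2 kHz.
61.1 kHz mod fs = 28.7 kHz.
28.7 kHz > fs/2 = 16.2 kHz, folds to fs − 28.7 kHz = 3.7 kHz.
26.4 kHz > fs/2 = 16.2 kHz, folds to fs − 26.4 kHz = 6 kHz.
68.5 kHz mod fs = 3.7 kHz.
3.7 kHz ≤ fs/2 = 16.2 kHz, appears at 3.7 kHz.
Distinct values: {3.7 kHz, 6 kHz} → 2.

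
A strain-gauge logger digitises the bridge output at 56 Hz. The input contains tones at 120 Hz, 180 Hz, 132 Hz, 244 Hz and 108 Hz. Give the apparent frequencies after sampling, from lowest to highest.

fs/2 = 28 Hz.
120 Hz mod fs = 8 Hz.
8 Hz ≤ fs/2 = 28 Hz, appears at 8 Hz.
180 Hz mod fs = 12 Hz.
12 Hz ≤ fs/2 = 28 Hz, appears at 12 Hz.
132 Hz mod fs = 20 Hz.
20 Hz ≤ fs/2 = 28 Hz, appears at 20 Hz.
244 Hz mod fs = 20 Hz.
20 Hz ≤ fs/2 = 28 Hz, appears at 20 Hz.
108 Hz mod fs = 52 Hz.
52 Hz > fs/2 = 28 Hz, folds to fs − 52 Hz = 4 Hz.
Distinct values: {4 Hz, 8 Hz, 12 Hz, 20 Hz}.

4 Hz, 8 Hz, 12 Hz, 20 Hz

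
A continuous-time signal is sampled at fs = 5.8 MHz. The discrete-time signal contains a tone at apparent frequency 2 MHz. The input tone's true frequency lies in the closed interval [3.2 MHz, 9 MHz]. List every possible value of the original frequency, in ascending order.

Frequencies that alias to 2 MHz are k·fs ± 2 MHz for integer k ≥ 0.
k=0: 2 MHz.
k=1: 3.8 MHz, 7.8 MHz.
k=2: 9.6 MHz, 13.6 MHz.
Within [3.2 MHz, 9 MHz]: 3.8 MHz, 7.8 MHz.

3.8 MHz, 7.8 MHz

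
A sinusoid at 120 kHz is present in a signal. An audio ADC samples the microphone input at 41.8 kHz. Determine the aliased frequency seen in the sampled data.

5.4 kHz

120 kHz mod fs = 36.4 kHz.
36.4 kHz > fs/2 = 20.9 kHz, folds to fs − 36.4 kHz = 5.4 kHz.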